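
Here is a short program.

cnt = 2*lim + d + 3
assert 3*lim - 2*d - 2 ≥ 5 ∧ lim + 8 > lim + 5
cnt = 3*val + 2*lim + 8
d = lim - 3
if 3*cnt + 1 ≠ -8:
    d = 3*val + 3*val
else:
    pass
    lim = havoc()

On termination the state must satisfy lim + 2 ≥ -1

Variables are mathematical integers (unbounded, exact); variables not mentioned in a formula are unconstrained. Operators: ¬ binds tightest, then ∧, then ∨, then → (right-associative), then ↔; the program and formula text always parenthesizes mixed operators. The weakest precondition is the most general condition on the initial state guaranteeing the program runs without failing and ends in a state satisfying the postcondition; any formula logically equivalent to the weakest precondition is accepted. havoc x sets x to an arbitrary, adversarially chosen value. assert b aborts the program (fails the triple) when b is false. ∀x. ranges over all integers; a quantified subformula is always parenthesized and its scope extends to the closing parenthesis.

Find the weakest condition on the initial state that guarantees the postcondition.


Working backward. After the program, the postcondition lim + 2 ≥ -1 must hold; in canonical form it is lim ≥ -3.
Then branch requires lim ≥ -3; else branch requires ∀lim_1. lim_1 ≥ -3.
Before the if: (3*cnt ≠ -9 → lim ≥ -3) ∧ ((¬(3*cnt ≠ -9)) → (∀lim_1. lim_1 ≥ -3))
Before d := lim - 3: (3*cnt ≠ -9 → lim ≥ -3) ∧ ((¬(3*cnt ≠ -9)) → (∀lim_1. lim_1 ≥ -3))
Before cnt := 3*val + 2*lim + 8: (6*lim + 9*val ≠ -33 → lim ≥ -3) ∧ ((¬(6*lim + 9*val ≠ -33)) → (∀lim_1. lim_1 ≥ -3))
Before assert 3*lim - 2*d - 2 ≥ 5 ∧ lim + 8 > lim + 5: 3*lim ≥ 2*d + 7 ∧ (6*lim + 9*val ≠ -33 → lim ≥ -3) ∧ ((¬(6*lim + 9*val ≠ -33)) → (∀lim_1. lim_1 ≥ -3))
Before cnt := 2*lim + d + 3: 3*lim ≥ 2*d + 7 ∧ (6*lim + 9*val ≠ -33 → lim ≥ -3) ∧ ((¬(6*lim + 9*val ≠ -33)) → (∀lim_1. lim_1 ≥ -3))
Answer: WP = 3*lim ≥ 2*d + 7 ∧ (6*lim + 9*val ≠ -33 → lim ≥ -3) ∧ ((¬(6*lim + 9*val ≠ -33)) → (∀lim_1. lim_1 ≥ -3))


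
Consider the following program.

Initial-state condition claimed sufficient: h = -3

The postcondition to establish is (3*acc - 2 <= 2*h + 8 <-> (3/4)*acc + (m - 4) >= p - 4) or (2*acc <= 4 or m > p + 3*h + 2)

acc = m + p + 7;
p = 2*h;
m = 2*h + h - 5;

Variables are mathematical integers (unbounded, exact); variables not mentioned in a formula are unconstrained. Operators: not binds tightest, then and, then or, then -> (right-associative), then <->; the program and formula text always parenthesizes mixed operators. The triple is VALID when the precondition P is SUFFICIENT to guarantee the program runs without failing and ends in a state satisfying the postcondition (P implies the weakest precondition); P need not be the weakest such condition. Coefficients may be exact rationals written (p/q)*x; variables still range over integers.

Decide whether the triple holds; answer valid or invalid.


Working backward. After the program, the postcondition (3*acc - 2 <= 2*h + 8 <-> (3/4)*acc + (m - 4) >= p - 4) or (2*acc <= 4 or m > p + 3*h + 2) must hold; in canonical form it is (3*acc <= 2*h + 10 <-> (3/4)*acc + m >= p) or 2*acc <= 4 or m > 3*h + p + 2.
Before m := 2*h + h - 5: (3*acc <= 2*h + 10 <-> (3/4)*acc + 3*h >= p + 5) or 2*acc <= 4 or p < -7
Before p := 2*h: (3*acc <= 2*h + 10 <-> (3/4)*acc + h >= 5) or 2*acc <= 4 or 2*h < -7
Before acc := m + p + 7: (3*m + 3*p <= 2*h - 11 <-> h + (3/4)*m + (3/4)*p >= -1/4) or 2*m + 2*p <= -10 or 2*h < -7
The weakest precondition is (3*m + 3*p <= 2*h - 11 <-> h + (3/4)*m + (3/4)*p >= -1/4) or 2*m + 2*p <= -10 or 2*h < -7.
Check whether h = -3 implies it.
Countermodel: at the initial state h = -3, m = 4, p = 0, the precondition holds but the weakest precondition fails.
Answer: invalid


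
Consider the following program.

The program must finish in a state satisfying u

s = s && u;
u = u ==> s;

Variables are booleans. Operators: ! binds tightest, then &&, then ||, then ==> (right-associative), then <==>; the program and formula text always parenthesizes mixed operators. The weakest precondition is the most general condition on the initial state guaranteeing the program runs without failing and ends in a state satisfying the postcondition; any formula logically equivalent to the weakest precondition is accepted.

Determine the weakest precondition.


Working backward. After the program, u must hold.
Before u := u ==> s: u ==> s
Before s := s && u: u ==> (s && u)
Answer: WP = u ==> (s && u)


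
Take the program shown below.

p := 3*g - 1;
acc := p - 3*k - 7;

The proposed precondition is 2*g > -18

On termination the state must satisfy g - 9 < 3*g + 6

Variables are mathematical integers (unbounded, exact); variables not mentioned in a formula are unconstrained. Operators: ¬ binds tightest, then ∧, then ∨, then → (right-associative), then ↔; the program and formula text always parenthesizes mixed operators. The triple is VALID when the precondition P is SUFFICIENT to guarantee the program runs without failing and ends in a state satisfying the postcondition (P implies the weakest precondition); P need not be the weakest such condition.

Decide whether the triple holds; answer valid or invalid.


Working backward. After the program, the postcondition g - 9 < 3*g + 6 must hold; in canonical form it is 2*g > -15.
Before acc := p - 3*k - 7: 2*g > -15
Before p := 3*g - 1: 2*g > -15
The weakest precondition is 2*g > -15.
Check whether 2*g > -18 implies it.
Countermodel: at the initial state g = -8, the precondition holds but the weakest precondition fails.
Answer: invalid


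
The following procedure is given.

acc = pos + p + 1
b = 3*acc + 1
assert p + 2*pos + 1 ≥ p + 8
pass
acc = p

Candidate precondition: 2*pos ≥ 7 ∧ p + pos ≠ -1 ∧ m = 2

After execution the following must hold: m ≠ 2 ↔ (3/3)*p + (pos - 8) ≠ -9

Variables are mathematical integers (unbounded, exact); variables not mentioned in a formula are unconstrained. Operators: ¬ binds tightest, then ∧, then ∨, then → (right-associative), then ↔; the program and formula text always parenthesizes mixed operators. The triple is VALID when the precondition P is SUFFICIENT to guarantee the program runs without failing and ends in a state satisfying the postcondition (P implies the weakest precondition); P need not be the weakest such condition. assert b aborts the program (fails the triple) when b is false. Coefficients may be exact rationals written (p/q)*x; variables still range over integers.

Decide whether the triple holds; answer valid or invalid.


Working backward. After the program, the postcondition m ≠ 2 ↔ (3/3)*p + (pos - 8) ≠ -9 must hold; in canonical form it is m ≠ 2 ↔ p + pos ≠ -1.
Before acc := p: m ≠ 2 ↔ p + pos ≠ -1
Before skip: m ≠ 2 ↔ p + pos ≠ -1
Before assert p + 2*pos + 1 ≥ p + 8: 2*pos ≥ 7 ∧ (m ≠ 2 ↔ p + pos ≠ -1)
Before b := 3*acc + 1: 2*pos ≥ 7 ∧ (m ≠ 2 ↔ p + pos ≠ -1)
Before acc := pos + p + 1: 2*pos ≥ 7 ∧ (m ≠ 2 ↔ p + pos ≠ -1)
The weakest precondition is 2*pos ≥ 7 ∧ (m ≠ 2 ↔ p + pos ≠ -1).
Check whether 2*pos ≥ 7 ∧ p + pos ≠ -1 ∧ m = 2 implies it.
Countermodel: at the initial state m = 2, p = -4, pos = 4, the precondition holds but the weakest precondition fails.
Answer: invalid


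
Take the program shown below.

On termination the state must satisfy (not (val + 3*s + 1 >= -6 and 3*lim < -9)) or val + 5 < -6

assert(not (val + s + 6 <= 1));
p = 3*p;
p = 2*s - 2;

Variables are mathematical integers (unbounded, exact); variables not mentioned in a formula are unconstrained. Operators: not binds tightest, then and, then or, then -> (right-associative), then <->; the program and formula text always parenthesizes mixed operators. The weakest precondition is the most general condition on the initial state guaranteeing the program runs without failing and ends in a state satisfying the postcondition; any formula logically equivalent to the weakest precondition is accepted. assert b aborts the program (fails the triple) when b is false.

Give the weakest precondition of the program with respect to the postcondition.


Working backward. After the program, the postcondition (not (val + 3*s + 1 >= -6 and 3*lim < -9)) or val + 5 < -6 must hold; in canonical form it is (not (3*s + val >= -7 and 3*lim < -9)) or val < -11.
Before p := 2*s - 2: (not (3*s + val >= -7 and 3*lim < -9)) or val < -11
Before p := 3*p: (not (3*s + val >= -7 and 3*lim < -9)) or val < -11
Before assert not (val + s + 6 <= 1): (not (s + val <= -5)) and ((not (3*s + val >= -7 and 3*lim < -9)) or val < -11)
Answer: WP = (not (s + val <= -5)) and ((not (3*s + val >= -7 and 3*lim < -9)) or val < -11)


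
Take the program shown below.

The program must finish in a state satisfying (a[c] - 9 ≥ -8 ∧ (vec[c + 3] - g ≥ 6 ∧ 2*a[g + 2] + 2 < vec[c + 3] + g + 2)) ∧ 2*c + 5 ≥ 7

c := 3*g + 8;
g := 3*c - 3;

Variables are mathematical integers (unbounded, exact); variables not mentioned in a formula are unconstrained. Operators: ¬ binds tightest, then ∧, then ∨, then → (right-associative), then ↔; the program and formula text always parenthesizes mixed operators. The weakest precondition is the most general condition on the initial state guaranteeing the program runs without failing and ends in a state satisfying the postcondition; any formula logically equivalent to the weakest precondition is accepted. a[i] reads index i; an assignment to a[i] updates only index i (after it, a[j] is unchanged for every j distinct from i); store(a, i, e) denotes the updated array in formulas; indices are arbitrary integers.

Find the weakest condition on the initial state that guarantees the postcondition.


Working backward. After the program, the postcondition (a[c] - 9 ≥ -8 ∧ (vec[c + 3] - g ≥ 6 ∧ 2*a[g + 2] + 2 < vec[c + 3] + g + 2)) ∧ 2*c + 5 ≥ 7 must hold; in canonical form it is a[c] ≥ 1 ∧ vec[c + 3] ≥ g + 6 ∧ 2*a[g + 2] < vec[c + 3] + g ∧ 2*c ≥ 2.
Before g := 3*c - 3: a[c] ≥ 1 ∧ vec[c + 3] ≥ 3*c + 3 ∧ 2*a[3*c - 1] < vec[c + 3] + 3*c - 3 ∧ 2*c ≥ 2
Before c := 3*g + 8: a[3*g + 8] ≥ 1 ∧ vec[3*g + 11] ≥ 9*g + 27 ∧ 2*a[9*g + 23] < vec[3*g + 11] + 9*g + 21 ∧ 6*g ≥ -14
Answer: WP = a[3*g + 8] ≥ 1 ∧ vec[3*g + 11] ≥ 9*g + 27 ∧ 2*a[9*g + 23] < vec[3*g + 11] + 9*g + 21 ∧ 6*g ≥ -14


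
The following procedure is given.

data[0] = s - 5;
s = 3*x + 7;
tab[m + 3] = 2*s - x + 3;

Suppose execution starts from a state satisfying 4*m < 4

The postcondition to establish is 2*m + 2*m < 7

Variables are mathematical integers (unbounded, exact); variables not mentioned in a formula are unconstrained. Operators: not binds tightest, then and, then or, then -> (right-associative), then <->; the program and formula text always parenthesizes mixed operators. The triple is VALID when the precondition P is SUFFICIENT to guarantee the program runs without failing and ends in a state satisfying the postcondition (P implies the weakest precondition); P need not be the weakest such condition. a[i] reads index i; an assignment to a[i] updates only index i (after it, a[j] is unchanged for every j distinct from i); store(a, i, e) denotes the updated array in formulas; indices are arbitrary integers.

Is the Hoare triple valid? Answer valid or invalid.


Working backward. After the program, the postcondition 2*m + 2*m < 7 must hold; in canonical form it is 4*m < 7.
Before tab[m + 3] := 2*s - x + 3: 4*m < 7
Before s := 3*x + 7: 4*m < 7
Before data[0] := s - 5: 4*m < 7
The weakest precondition is 4*m < 7.
Check whether 4*m < 4 implies it.
Every state satisfying the precondition satisfies the weakest precondition: the implication holds.
Answer: valid


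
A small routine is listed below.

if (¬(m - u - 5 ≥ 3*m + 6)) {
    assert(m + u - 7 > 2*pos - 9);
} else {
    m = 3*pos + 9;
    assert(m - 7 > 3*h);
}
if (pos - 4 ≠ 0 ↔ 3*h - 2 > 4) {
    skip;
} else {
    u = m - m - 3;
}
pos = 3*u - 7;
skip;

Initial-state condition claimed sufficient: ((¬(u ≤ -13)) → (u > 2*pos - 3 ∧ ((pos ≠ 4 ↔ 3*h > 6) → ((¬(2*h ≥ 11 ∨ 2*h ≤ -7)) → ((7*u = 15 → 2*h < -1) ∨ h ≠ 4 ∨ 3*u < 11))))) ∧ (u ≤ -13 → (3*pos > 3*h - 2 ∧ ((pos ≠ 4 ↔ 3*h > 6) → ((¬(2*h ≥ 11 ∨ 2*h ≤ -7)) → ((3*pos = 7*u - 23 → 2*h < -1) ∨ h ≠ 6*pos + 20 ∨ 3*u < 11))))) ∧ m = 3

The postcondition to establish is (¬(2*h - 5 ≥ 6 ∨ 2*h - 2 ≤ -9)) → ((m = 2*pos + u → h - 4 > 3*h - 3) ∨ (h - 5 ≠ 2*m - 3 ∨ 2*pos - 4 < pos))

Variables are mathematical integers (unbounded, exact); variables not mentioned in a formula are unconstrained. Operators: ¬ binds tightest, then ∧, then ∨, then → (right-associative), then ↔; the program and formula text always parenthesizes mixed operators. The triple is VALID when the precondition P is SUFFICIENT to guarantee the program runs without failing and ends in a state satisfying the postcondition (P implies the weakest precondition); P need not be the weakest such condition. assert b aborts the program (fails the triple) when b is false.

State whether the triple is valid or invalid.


Working backward. After the program, the postcondition (¬(2*h - 5 ≥ 6 ∨ 2*h - 2 ≤ -9)) → ((m = 2*pos + u → h - 4 > 3*h - 3) ∨ (h - 5 ≠ 2*m - 3 ∨ 2*pos - 4 < pos)) must hold; in canonical form it is (¬(2*h ≥ 11 ∨ 2*h ≤ -7)) → ((m = 2*pos + u → 2*h < -1) ∨ h ≠ 2*m + 2 ∨ pos < 4).
Before skip: (¬(2*h ≥ 11 ∨ 2*h ≤ -7)) → ((m = 2*pos + u → 2*h < -1) ∨ h ≠ 2*m + 2 ∨ pos < 4)
Before pos := 3*u - 7: (¬(2*h ≥ 11 ∨ 2*h ≤ -7)) → ((m = 7*u - 14 → 2*h < -1) ∨ h ≠ 2*m + 2 ∨ 3*u < 11)
Then branch requires (¬(2*h ≥ 11 ∨ 2*h ≤ -7)) → ((m = 7*u - 14 → 2*h < -1) ∨ h ≠ 2*m + 2 ∨ 3*u < 11); else branch requires true.
Before the if: (pos ≠ 4 ↔ 3*h > 6) → ((¬(2*h ≥ 11 ∨ 2*h ≤ -7)) → ((m = 7*u - 14 → 2*h < -1) ∨ h ≠ 2*m + 2 ∨ 3*u < 11))
Then branch requires m + u > 2*pos - 2 ∧ ((pos ≠ 4 ↔ 3*h > 6) → ((¬(2*h ≥ 11 ∨ 2*h ≤ -7)) → ((m = 7*u - 14 → 2*h < -1) ∨ h ≠ 2*m + 2 ∨ 3*u < 11))); else branch requires 3*pos > 3*h - 2 ∧ ((pos ≠ 4 ↔ 3*h > 6) → ((¬(2*h ≥ 11 ∨ 2*h ≤ -7)) → ((3*pos = 7*u - 23 → 2*h < -1) ∨ h ≠ 6*pos + 20 ∨ 3*u < 11))).
Before the if: ((¬(2*m + u ≤ -11)) → (m + u > 2*pos - 2 ∧ ((pos ≠ 4 ↔ 3*h > 6) → ((¬(2*h ≥ 11 ∨ 2*h ≤ -7)) → ((m = 7*u - 14 → 2*h < -1) ∨ h ≠ 2*m + 2 ∨ 3*u < 11))))) ∧ (2*m + u ≤ -11 → (3*pos > 3*h - 2 ∧ ((pos ≠ 4 ↔ 3*h > 6) → ((¬(2*h ≥ 11 ∨ 2*h ≤ -7)) → ((3*pos = 7*u - 23 → 2*h < -1) ∨ h ≠ 6*pos + 20 ∨ 3*u < 11)))))
The weakest precondition is ((¬(2*m + u ≤ -11)) → (m + u > 2*pos - 2 ∧ ((pos ≠ 4 ↔ 3*h > 6) → ((¬(2*h ≥ 11 ∨ 2*h ≤ -7)) → ((m = 7*u - 14 → 2*h < -1) ∨ h ≠ 2*m + 2 ∨ 3*u < 11))))) ∧ (2*m + u ≤ -11 → (3*pos > 3*h - 2 ∧ ((pos ≠ 4 ↔ 3*h > 6) → ((¬(2*h ≥ 11 ∨ 2*h ≤ -7)) → ((3*pos = 7*u - 23 → 2*h < -1) ∨ h ≠ 6*pos + 20 ∨ 3*u < 11))))).
Check whether ((¬(u ≤ -13)) → (u > 2*pos - 3 ∧ ((pos ≠ 4 ↔ 3*h > 6) → ((¬(2*h ≥ 11 ∨ 2*h ≤ -7)) → ((7*u = 15 → 2*h < -1) ∨ h ≠ 4 ∨ 3*u < 11))))) ∧ (u ≤ -13 → (3*pos > 3*h - 2 ∧ ((pos ≠ 4 ↔ 3*h > 6) → ((¬(2*h ≥ 11 ∨ 2*h ≤ -7)) → ((3*pos = 7*u - 23 → 2*h < -1) ∨ h ≠ 6*pos + 20 ∨ 3*u < 11))))) ∧ m = 3 implies it.
Countermodel: at the initial state h = -9, m = 3, pos = -5, u = -15, the precondition holds but the weakest precondition fails.
Answer: invalid


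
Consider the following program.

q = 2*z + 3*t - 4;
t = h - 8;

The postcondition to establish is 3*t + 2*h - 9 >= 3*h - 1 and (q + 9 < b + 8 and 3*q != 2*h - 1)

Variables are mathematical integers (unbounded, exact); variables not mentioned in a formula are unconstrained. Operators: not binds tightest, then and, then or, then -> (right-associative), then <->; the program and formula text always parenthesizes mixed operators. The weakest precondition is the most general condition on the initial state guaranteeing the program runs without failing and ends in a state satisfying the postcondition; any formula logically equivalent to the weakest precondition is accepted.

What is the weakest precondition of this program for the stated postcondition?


Working backward. After the program, the postcondition 3*t + 2*h - 9 >= 3*h - 1 and (q + 9 < b + 8 and 3*q != 2*h - 1) must hold; in canonical form it is 3*t >= h + 8 and q < b - 1 and 3*q != 2*h - 1.
Before t := h - 8: 2*h >= 32 and q < b - 1 and 3*q != 2*h - 1
Before q := 2*z + 3*t - 4: 2*h >= 32 and 3*t + 2*z < b + 3 and 9*t + 6*z != 2*h + 11
Answer: WP = 2*h >= 32 and 3*t + 2*z < b + 3 and 9*t + 6*z != 2*h + 11


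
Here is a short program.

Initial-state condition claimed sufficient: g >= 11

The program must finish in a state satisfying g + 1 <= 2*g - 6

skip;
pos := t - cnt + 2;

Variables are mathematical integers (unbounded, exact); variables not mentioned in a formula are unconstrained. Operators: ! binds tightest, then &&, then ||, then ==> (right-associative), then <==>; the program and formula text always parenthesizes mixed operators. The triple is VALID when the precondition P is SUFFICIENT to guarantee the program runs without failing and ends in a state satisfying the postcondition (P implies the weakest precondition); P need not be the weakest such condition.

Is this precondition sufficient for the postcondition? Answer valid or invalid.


Working backward. After the program, the postcondition g + 1 <= 2*g - 6 must hold; in canonical form it is g >= 7.
Before pos := t - cnt + 2: g >= 7
Before skip: g >= 7
The weakest precondition is g >= 7.
Check whether g >= 11 implies it.
Every state satisfying the precondition satisfies the weakest precondition: the implication holds.
Answer: valid


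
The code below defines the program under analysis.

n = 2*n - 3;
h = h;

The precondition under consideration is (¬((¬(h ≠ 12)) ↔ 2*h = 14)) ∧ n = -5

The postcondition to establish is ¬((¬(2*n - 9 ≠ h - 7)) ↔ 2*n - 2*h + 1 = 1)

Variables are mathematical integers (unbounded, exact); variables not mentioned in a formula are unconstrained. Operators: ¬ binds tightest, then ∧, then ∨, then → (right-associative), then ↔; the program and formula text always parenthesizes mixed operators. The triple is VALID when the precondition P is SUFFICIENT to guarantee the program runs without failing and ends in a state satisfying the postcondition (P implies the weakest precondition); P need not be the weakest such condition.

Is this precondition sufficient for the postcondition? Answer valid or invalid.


Working backward. After the program, the postcondition ¬((¬(2*n - 9 ≠ h - 7)) ↔ 2*n - 2*h + 1 = 1) must hold; in canonical form it is ¬((¬(2*n ≠ h + 2)) ↔ 2*n = 2*h).
Before h := h: ¬((¬(2*n ≠ h + 2)) ↔ 2*n = 2*h)
Before n := 2*n - 3: ¬((¬(4*n ≠ h + 8)) ↔ 4*n = 2*h + 6)
The weakest precondition is ¬((¬(4*n ≠ h + 8)) ↔ 4*n = 2*h + 6).
Check whether (¬((¬(h ≠ 12)) ↔ 2*h = 14)) ∧ n = -5 implies it.
Countermodel: at the initial state h = 7, n = -5, the precondition holds but the weakest precondition fails.
Answer: invalid


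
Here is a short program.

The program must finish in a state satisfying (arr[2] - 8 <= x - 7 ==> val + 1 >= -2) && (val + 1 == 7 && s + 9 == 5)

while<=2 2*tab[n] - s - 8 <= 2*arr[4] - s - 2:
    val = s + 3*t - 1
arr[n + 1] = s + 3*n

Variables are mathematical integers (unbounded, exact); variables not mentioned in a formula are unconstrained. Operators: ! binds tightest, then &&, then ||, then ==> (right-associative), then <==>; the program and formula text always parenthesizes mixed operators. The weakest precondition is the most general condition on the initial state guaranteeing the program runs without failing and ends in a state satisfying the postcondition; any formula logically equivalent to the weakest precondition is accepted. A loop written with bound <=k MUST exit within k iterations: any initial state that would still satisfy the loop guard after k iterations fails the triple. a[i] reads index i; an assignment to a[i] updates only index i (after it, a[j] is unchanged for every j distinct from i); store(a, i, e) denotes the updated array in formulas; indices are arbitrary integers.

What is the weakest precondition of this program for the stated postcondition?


Working backward. After the program, the postcondition (arr[2] - 8 <= x - 7 ==> val + 1 >= -2) && (val + 1 == 7 && s + 9 == 5) must hold; in canonical form it is (arr[2] <= x + 1 ==> val >= -3) && val == 6 && s == -4.
Before arr[n + 1] := s + 3*n: (store(arr, n + 1, 3*n + s)[2] <= x + 1 ==> val >= -3) && val == 6 && s == -4
Before the loop (bound <=2), unroll the exhaustion recursion (WP_0 = exit-now case; WP_j = one more guarded iteration, up to j = 2):
  WP_0: (!(2*tab[n] <= 2*arr[4] + 6)) && (store(arr, n + 1, 3*n + s)[2] <= x + 1 ==> val >= -3) && val == 6 && s == -4
  WP_1: (2*tab[n] <= 2*arr[4] + 6 ==> ((!(2*tab[n] <= 2*arr[4] + 6)) && (store(arr, n + 1, 3*n + s)[2] <= x + 1 ==> s + 3*t >= -2) && s + 3*t == 7 && s == -4)) && ((!(2*tab[n] <= 2*arr[4] + 6)) ==> ((store(arr, n + 1, 3*n + s)[2] <= x + 1 ==> val >= -3) && val == 6 && s == -4))
  WP_2: (2*tab[n] <= 2*arr[4] + 6 ==> ((2*tab[n] <= 2*arr[4] + 6 ==> ((!(2*tab[n] <= 2*arr[4] + 6)) && (store(arr, n + 1, 3*n + s)[2] <= x + 1 ==> s + 3*t >= -2) && s + 3*t == 7 && s == -4)) && ((!(2*tab[n] <= 2*arr[4] + 6)) ==> ((store(arr, n + 1, 3*n + s)[2] <= x + 1 ==> s + 3*t >= -2) && s + 3*t == 7 && s == -4)))) && ((!(2*tab[n] <= 2*arr[4] + 6)) ==> ((store(arr, n + 1, 3*n + s)[2] <= x + 1 ==> val >= -3) && val == 6 && s == -4))
So before the loop: (2*tab[n] <= 2*arr[4] + 6 ==> ((2*tab[n] <= 2*arr[4] + 6 ==> ((!(2*tab[n] <= 2*arr[4] + 6)) && (store(arr, n + 1, 3*n + s)[2] <= x + 1 ==> s + 3*t >= -2) && s + 3*t == 7 && s == -4)) && ((!(2*tab[n] <= 2*arr[4] + 6)) ==> ((store(arr, n + 1, 3*n + s)[2] <= x + 1 ==> s + 3*t >= -2) && s + 3*t == 7 && s == -4)))) && ((!(2*tab[n] <= 2*arr[4] + 6)) ==> ((store(arr, n + 1, 3*n + s)[2] <= x + 1 ==> val >= -3) && val == 6 && s == -4))
Answer: WP = (2*tab[n] <= 2*arr[4] + 6 ==> ((2*tab[n] <= 2*arr[4] + 6 ==> ((!(2*tab[n] <= 2*arr[4] + 6)) && (store(arr, n + 1, 3*n + s)[2] <= x + 1 ==> s + 3*t >= -2) && s + 3*t == 7 && s == -4)) && ((!(2*tab[n] <= 2*arr[4] + 6)) ==> ((store(arr, n + 1, 3*n + s)[2] <= x + 1 ==> s + 3*t >= -2) && s + 3*t == 7 && s == -4)))) && ((!(2*tab[n] <= 2*arr[4] + 6)) ==> ((store(arr, n + 1, 3*n + s)[2] <= x + 1 ==> val >= -3) && val == 6 && s == -4))


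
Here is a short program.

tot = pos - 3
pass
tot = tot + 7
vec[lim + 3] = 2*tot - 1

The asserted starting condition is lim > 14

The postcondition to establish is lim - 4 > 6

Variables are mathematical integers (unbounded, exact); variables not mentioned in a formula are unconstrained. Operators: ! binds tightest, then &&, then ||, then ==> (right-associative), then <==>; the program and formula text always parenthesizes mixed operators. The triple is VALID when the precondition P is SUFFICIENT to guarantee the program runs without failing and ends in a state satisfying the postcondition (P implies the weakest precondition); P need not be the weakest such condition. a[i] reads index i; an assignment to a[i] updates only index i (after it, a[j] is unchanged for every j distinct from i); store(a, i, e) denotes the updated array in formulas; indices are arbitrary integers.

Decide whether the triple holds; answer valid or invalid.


Working backward. After the program, the postcondition lim - 4 > 6 must hold; in canonical form it is lim > 10.
Before vec[lim + 3] := 2*tot - 1: lim > 10
Before tot := tot + 7: lim > 10
Before skip: lim > 10
Before tot := pos - 3: lim > 10
The weakest precondition is lim > 10.
Check whether lim > 14 implies it.
Every state satisfying the precondition satisfies the weakest precondition: the implication holds.
Answer: valid


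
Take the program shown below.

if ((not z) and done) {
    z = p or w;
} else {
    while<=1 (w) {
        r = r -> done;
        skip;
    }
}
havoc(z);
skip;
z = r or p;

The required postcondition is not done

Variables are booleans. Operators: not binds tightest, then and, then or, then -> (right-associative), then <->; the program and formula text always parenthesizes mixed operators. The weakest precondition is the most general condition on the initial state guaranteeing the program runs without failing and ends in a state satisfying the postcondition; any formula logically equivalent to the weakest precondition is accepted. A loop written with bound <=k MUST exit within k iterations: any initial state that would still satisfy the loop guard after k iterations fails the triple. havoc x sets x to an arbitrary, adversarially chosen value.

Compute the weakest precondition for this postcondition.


Working backward. After the program, not done must hold.
Before z := r or p: not done
Before skip: not done
Before havoc z: not done
Then branch requires not done; else branch requires (w -> ((not w) and (not done))) and ((not w) -> (not done)).
Before the if: (((not z) and done) -> (not done)) and ((not ((not z) and done)) -> ((w -> ((not w) and (not done))) and ((not w) -> (not done))))
Answer: WP = (((not z) and done) -> (not done)) and ((not ((not z) and done)) -> ((w -> ((not w) and (not done))) and ((not w) -> (not done))))


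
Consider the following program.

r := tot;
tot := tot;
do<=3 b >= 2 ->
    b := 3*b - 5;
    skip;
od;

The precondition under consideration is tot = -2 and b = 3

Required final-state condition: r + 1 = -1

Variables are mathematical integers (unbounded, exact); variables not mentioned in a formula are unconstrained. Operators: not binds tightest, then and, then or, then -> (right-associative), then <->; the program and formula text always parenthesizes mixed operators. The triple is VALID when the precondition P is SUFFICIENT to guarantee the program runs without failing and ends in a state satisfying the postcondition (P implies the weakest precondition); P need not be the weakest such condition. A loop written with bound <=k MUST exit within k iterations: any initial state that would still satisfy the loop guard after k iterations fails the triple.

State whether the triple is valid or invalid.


Working backward. After the program, the postcondition r + 1 = -1 must hold; in canonical form it is r = -2.
Before the loop (bound <=3), unroll the exhaustion recursion (WP_0 = exit-now case; WP_j = one more guarded iteration, up to j = 3):
  WP_0: (not (b >= 2)) and r = -2
  WP_1: (b >= 2 -> ((not (3*b >= 7)) and r = -2)) and ((not (b >= 2)) -> r = -2)
  WP_2: (b >= 2 -> ((3*b >= 7 -> ((not (9*b >= 22)) and r = -2)) and ((not (3*b >= 7)) -> r = -2))) and ((not (b >= 2)) -> r = -2)
  WP_3: (b >= 2 -> ((3*b >= 7 -> ((9*b >= 22 -> ((not (27*b >= 67)) and r = -2)) and ((not (9*b >= 22)) -> r = -2))) and ((not (3*b >= 7)) -> r = -2))) and ((not (b >= 2)) -> r = -2)
So before the loop: (b >= 2 -> ((3*b >= 7 -> ((9*b >= 22 -> ((not (27*b >= 67)) and r = -2)) and ((not (9*b >= 22)) -> r = -2))) and ((not (3*b >= 7)) -> r = -2))) and ((not (b >= 2)) -> r = -2)
Before tot := tot: (b >= 2 -> ((3*b >= 7 -> ((9*b >= 22 -> ((not (27*b >= 67)) and r = -2)) and ((not (9*b >= 22)) -> r = -2))) and ((not (3*b >= 7)) -> r = -2))) and ((not (b >= 2)) -> r = -2)
Before r := tot: (b >= 2 -> ((3*b >= 7 -> ((9*b >= 22 -> ((not (27*b >= 67)) and tot = -2)) and ((not (9*b >= 22)) -> tot = -2))) and ((not (3*b >= 7)) -> tot = -2))) and ((not (b >= 2)) -> tot = -2)
The weakest precondition is (b >= 2 -> ((3*b >= 7 -> ((9*b >= 22 -> ((not (27*b >= 67)) and tot = -2)) and ((not (9*b >= 22)) -> tot = -2))) and ((not (3*b >= 7)) -> tot = -2))) and ((not (b >= 2)) -> tot = -2).
Check whether tot = -2 and b = 3 implies it.
Countermodel: at the initial state b = 3, tot = -2, the precondition holds but the weakest precondition fails.
Answer: invalid


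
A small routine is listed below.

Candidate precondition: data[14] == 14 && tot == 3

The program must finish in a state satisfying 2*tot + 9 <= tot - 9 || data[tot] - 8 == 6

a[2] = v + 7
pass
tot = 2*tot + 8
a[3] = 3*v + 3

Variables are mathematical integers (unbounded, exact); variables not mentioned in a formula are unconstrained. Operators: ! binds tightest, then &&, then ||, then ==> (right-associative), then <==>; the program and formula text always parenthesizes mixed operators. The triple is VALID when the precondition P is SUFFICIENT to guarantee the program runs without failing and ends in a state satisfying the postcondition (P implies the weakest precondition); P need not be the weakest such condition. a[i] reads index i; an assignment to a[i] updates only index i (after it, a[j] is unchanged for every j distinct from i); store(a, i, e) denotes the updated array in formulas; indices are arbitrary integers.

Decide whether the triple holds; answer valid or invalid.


Working backward. After the program, the postcondition 2*tot + 9 <= tot - 9 || data[tot] - 8 == 6 must hold; in canonical form it is tot <= -18 || data[tot] == 14.
Before a[3] := 3*v + 3: tot <= -18 || data[tot] == 14
Before tot := 2*tot + 8: 2*tot <= -26 || data[2*tot + 8] == 14
Before skip: 2*tot <= -26 || data[2*tot + 8] == 14
Before a[2] := v + 7: 2*tot <= -26 || data[2*tot + 8] == 14
The weakest precondition is 2*tot <= -26 || data[2*tot + 8] == 14.
Check whether data[14] == 14 && tot == 3 implies it.
Every state satisfying the precondition satisfies the weakest precondition: the implication holds.
Answer: valid


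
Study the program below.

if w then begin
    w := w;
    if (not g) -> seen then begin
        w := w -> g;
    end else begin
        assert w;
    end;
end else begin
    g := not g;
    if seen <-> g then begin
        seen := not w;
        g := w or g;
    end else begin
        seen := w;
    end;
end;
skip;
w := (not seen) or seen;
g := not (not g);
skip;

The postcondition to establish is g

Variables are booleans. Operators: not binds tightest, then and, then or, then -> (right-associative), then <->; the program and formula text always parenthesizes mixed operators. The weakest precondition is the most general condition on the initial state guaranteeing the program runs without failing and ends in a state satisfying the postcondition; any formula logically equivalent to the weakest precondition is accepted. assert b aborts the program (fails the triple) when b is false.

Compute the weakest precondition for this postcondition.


Working backward. After the program, g must hold.
Before skip: g
Before g := not (not g): g
Before w := (not seen) or seen: g
Before skip: g
Then branch requires (((not g) -> seen) -> g) and ((not ((not g) -> seen)) -> (w and g)); else branch requires ((seen <-> (not g)) -> (w or (not g))) and ((not (seen <-> (not g))) -> (not g)).
Before the if: (w -> ((((not g) -> seen) -> g) and ((not ((not g) -> seen)) -> (w and g)))) and ((not w) -> (((seen <-> (not g)) -> (w or (not g))) and ((not (seen <-> (not g))) -> (not g))))
Answer: WP = (w -> ((((not g) -> seen) -> g) and ((not ((not g) -> seen)) -> (w and g)))) and ((not w) -> (((seen <-> (not g)) -> (w or (not g))) and ((not (seen <-> (not g))) -> (not g))))


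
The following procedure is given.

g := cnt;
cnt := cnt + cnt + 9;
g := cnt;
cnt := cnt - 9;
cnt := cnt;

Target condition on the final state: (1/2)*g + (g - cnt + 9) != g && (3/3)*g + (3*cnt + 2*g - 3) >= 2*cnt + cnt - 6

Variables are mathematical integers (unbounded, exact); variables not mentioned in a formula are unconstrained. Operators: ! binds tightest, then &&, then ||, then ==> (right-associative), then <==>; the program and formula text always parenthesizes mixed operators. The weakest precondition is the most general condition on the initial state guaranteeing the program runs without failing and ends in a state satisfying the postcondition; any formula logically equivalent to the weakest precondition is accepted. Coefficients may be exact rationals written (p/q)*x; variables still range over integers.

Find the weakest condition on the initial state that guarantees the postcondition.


Working backward. After the program, the postcondition (1/2)*g + (g - cnt + 9) != g && (3/3)*g + (3*cnt + 2*g - 3) >= 2*cnt + cnt - 6 must hold; in canonical form it is (1/2)*g != cnt - 9 && 3*g >= -3.
Before cnt := cnt: (1/2)*g != cnt - 9 && 3*g >= -3
Before cnt := cnt - 9: (1/2)*g != cnt - 18 && 3*g >= -3
Before g := cnt: (1/2)*cnt != 18 && 3*cnt >= -3
Before cnt := cnt + cnt + 9: cnt != 27/2 && 6*cnt >= -30
Before g := cnt: cnt != 27/2 && 6*cnt >= -30
Answer: WP = cnt != 27/2 && 6*cnt >= -30


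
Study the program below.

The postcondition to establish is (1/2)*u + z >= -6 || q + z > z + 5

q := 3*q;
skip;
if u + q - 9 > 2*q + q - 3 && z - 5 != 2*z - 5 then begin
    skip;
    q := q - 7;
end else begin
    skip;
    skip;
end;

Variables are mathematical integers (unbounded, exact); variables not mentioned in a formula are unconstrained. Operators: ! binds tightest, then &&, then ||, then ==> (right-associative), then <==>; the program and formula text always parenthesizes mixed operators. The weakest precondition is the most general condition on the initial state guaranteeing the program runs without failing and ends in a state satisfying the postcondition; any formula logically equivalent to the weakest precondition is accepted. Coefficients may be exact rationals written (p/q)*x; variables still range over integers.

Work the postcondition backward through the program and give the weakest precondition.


Working backward. After the program, the postcondition (1/2)*u + z >= -6 || q + z > z + 5 must hold; in canonical form it is (1/2)*u + z >= -6 || q > 5.
Then branch requires (1/2)*u + z >= -6 || q > 12; else branch requires (1/2)*u + z >= -6 || q > 5.
Before the if: ((u > 2*q + 6 && z != 0) ==> ((1/2)*u + z >= -6 || q > 12)) && ((!(u > 2*q + 6 && z != 0)) ==> ((1/2)*u + z >= -6 || q > 5))
Before skip: ((u > 2*q + 6 && z != 0) ==> ((1/2)*u + z >= -6 || q > 12)) && ((!(u > 2*q + 6 && z != 0)) ==> ((1/2)*u + z >= -6 || q > 5))
Before q := 3*q: ((u > 6*q + 6 && z != 0) ==> ((1/2)*u + z >= -6 || 3*q > 12)) && ((!(u > 6*q + 6 && z != 0)) ==> ((1/2)*u + z >= -6 || 3*q > 5))
Answer: WP = ((u > 6*q + 6 && z != 0) ==> ((1/2)*u + z >= -6 || 3*q > 12)) && ((!(u > 6*q + 6 && z != 0)) ==> ((1/2)*u + z >= -6 || 3*q > 5))


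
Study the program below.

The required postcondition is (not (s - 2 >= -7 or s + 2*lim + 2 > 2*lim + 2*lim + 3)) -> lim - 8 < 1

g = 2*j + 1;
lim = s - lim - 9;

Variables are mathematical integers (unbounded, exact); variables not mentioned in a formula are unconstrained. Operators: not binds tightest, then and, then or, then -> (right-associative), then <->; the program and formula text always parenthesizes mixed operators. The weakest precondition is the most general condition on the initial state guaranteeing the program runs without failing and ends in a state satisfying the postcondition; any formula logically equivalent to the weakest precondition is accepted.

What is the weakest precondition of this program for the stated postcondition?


Working backward. After the program, the postcondition (not (s - 2 >= -7 or s + 2*lim + 2 > 2*lim + 2*lim + 3)) -> lim - 8 < 1 must hold; in canonical form it is (not (s >= -5 or s > 2*lim + 1)) -> lim < 9.
Before lim := s - lim - 9: (not (s >= -5 or 2*lim > s - 17)) -> s < lim + 18
Before g := 2*j + 1: (not (s >= -5 or 2*lim > s - 17)) -> s < lim + 18
Answer: WP = (not (s >= -5 or 2*lim > s - 17)) -> s < lim + 18


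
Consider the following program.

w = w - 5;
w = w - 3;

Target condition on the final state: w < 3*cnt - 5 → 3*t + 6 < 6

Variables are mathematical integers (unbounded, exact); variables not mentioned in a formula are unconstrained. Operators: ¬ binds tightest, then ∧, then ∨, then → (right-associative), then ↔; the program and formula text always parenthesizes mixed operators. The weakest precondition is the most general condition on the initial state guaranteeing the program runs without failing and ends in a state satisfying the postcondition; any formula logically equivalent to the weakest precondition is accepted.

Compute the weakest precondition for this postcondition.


Working backward. After the program, the postcondition w < 3*cnt - 5 → 3*t + 6 < 6 must hold; in canonical form it is w < 3*cnt - 5 → 3*t < 0.
Before w := w - 3: w < 3*cnt - 2 → 3*t < 0
Before w := w - 5: w < 3*cnt + 3 → 3*t < 0
Answer: WP = w < 3*cnt + 3 → 3*t < 0


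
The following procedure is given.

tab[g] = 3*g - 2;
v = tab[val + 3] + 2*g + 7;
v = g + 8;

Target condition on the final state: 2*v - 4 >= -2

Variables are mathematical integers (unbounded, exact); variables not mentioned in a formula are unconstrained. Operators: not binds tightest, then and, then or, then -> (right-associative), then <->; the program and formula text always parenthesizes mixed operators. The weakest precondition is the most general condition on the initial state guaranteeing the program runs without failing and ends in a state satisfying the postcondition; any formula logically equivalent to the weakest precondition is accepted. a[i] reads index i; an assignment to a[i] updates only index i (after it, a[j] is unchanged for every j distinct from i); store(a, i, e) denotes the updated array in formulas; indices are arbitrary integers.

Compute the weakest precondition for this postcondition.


Working backward. After the program, the postcondition 2*v - 4 >= -2 must hold; in canonical form it is 2*v >= 2.
Before v := g + 8: 2*g >= -14
Before v := tab[val + 3] + 2*g + 7: 2*g >= -14
Before tab[g] := 3*g - 2: 2*g >= -14
Answer: WP = 2*g >= -14


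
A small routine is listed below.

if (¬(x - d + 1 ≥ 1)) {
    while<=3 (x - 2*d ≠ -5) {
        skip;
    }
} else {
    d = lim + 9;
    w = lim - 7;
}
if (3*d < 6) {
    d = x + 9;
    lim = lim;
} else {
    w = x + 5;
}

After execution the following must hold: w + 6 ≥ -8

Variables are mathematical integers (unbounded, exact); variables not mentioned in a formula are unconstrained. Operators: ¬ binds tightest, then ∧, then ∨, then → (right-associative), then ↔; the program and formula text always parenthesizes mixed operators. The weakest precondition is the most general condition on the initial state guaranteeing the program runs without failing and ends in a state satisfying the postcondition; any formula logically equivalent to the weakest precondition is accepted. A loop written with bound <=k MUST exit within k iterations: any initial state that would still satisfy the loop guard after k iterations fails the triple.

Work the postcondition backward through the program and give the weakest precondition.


Working backward. After the program, the postcondition w + 6 ≥ -8 must hold; in canonical form it is w ≥ -14.
Then branch requires w ≥ -14; else branch requires x ≥ -19.
Before the if: (3*d < 6 → w ≥ -14) ∧ ((¬(3*d < 6)) → x ≥ -19)
Then branch requires (x ≠ 2*d - 5 → ((x ≠ 2*d - 5 → ((x ≠ 2*d - 5 → ((¬(x ≠ 2*d - 5)) ∧ (3*d < 6 → w ≥ -14) ∧ ((¬(3*d < 6)) → x ≥ -19))) ∧ ((¬(x ≠ 2*d - 5)) → ((3*d < 6 → w ≥ -14) ∧ ((¬(3*d < 6)) → x ≥ -19))))) ∧ ((¬(x ≠ 2*d - 5)) → ((3*d < 6 → w ≥ -14) ∧ ((¬(3*d < 6)) → x ≥ -19))))) ∧ ((¬(x ≠ 2*d - 5)) → ((3*d < 6 → w ≥ -14) ∧ ((¬(3*d < 6)) → x ≥ -19))); else branch requires (3*lim < -21 → lim ≥ -7) ∧ ((¬(3*lim < -21)) → x ≥ -19).
Before the if: ((¬(x ≥ d)) → ((x ≠ 2*d - 5 → ((x ≠ 2*d - 5 → ((x ≠ 2*d - 5 → ((¬(x ≠ 2*d - 5)) ∧ (3*d < 6 → w ≥ -14) ∧ ((¬(3*d < 6)) → x ≥ -19))) ∧ ((¬(x ≠ 2*d - 5)) → ((3*d < 6 → w ≥ -14) ∧ ((¬(3*d < 6)) → x ≥ -19))))) ∧ ((¬(x ≠ 2*d - 5)) → ((3*d < 6 → w ≥ -14) ∧ ((¬(3*d < 6)) → x ≥ -19))))) ∧ ((¬(x ≠ 2*d - 5)) → ((3*d < 6 → w ≥ -14) ∧ ((¬(3*d < 6)) → x ≥ -19))))) ∧ (x ≥ d → ((3*lim < -21 → lim ≥ -7) ∧ ((¬(3*lim < -21)) → x ≥ -19)))
Answer: WP = ((¬(x ≥ d)) → ((x ≠ 2*d - 5 → ((x ≠ 2*d - 5 → ((x ≠ 2*d - 5 → ((¬(x ≠ 2*d - 5)) ∧ (3*d < 6 → w ≥ -14) ∧ ((¬(3*d < 6)) → x ≥ -19))) ∧ ((¬(x ≠ 2*d - 5)) → ((3*d < 6 → w ≥ -14) ∧ ((¬(3*d < 6)) → x ≥ -19))))) ∧ ((¬(x ≠ 2*d - 5)) → ((3*d < 6 → w ≥ -14) ∧ ((¬(3*d < 6)) → x ≥ -19))))) ∧ ((¬(x ≠ 2*d - 5)) → ((3*d < 6 → w ≥ -14) ∧ ((¬(3*d < 6)) → x ≥ -19))))) ∧ (x ≥ d → ((3*lim < -21 → lim ≥ -7) ∧ ((¬(3*lim < -21)) → x ≥ -19)))
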